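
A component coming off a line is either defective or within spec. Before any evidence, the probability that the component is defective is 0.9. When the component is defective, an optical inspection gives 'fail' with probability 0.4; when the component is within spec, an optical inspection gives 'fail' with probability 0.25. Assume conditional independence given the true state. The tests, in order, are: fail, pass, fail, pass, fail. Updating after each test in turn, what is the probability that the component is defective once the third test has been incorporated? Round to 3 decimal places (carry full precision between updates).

0.949

After 'fail': P(defective) = 0.4·0.9000 / (0.4·0.9000 + 0.25·0.1000) ≈ 0.9351
After 'pass': P(defective) = 0.6·0.9351 / (0.6·0.9351 + 0.75·0.0649) ≈ 0.9201
After 'fail': P(defective) = 0.4·0.9201 / (0.4·0.9201 + 0.25·0.0799) ≈ 0.9485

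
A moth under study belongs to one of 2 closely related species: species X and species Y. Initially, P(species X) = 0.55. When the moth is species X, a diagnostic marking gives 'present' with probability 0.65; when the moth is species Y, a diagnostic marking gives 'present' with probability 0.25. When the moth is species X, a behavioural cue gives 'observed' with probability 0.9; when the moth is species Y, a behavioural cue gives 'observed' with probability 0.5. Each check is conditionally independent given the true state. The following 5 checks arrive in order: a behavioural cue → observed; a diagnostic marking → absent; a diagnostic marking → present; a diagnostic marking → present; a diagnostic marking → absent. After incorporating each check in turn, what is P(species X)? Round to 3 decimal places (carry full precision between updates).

After a behavioural cue='observed': P(species X) = 0.9·0.5500 / (0.9·0.5500 + 0.5·0.4500) ≈ 0.6875
After a diagnostic marking='absent': P(species X) = 0.35·0.6875 / (0.35·0.6875 + 0.75·0.3125) ≈ 0.5066
After a diagnostic marking='present': P(species X) = 0.65·0.5066 / (0.65·0.5066 + 0.25·0.4934) ≈ 0.7275
After a diagnostic marking='present': P(species X) = 0.65·0.7275 / (0.65·0.7275 + 0.25·0.2725) ≈ 0.8741
After a diagnostic marking='absent': P(species X) = 0.35·0.8741 / (0.35·0.8741 + 0.75·0.1259) ≈ 0.7641

0.764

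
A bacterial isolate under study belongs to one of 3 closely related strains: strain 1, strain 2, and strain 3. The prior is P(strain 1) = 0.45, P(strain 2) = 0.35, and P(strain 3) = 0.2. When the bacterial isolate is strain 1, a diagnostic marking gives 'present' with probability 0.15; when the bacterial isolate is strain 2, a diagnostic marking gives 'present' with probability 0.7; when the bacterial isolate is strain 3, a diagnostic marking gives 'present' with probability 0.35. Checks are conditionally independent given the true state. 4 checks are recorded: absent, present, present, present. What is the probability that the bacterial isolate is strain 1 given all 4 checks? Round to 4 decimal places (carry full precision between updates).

Each posterior becomes the prior for the next update.
After 'absent': normaliser = 0.85·0.4500 + 0.3·0.3500 + 0.65·0.2000; P(strain 1) ≈ 0.6194, P(strain 2) ≈ 0.1700, P(strain 3) ≈ 0.2105
After 'present': normaliser = 0.15·0.6194 + 0.7·0.1700 + 0.35·0.2105; P(strain 1) ≈ 0.3253, P(strain 2) ≈ 0.4167, P(strain 3) ≈ 0.2580
After 'present': normaliser = 0.15·0.3253 + 0.7·0.4167 + 0.35·0.2580; P(strain 1) ≈ 0.1133, P(strain 2) ≈ 0.6771, P(strain 3) ≈ 0.2096
After 'present': normaliser = 0.15·0.1133 + 0.7·0.6771 + 0.35·0.2096; P(strain 1) ≈ 0.0301, P(strain 2) ≈ 0.8399, P(strain 3) ≈ 0.1300

0.0301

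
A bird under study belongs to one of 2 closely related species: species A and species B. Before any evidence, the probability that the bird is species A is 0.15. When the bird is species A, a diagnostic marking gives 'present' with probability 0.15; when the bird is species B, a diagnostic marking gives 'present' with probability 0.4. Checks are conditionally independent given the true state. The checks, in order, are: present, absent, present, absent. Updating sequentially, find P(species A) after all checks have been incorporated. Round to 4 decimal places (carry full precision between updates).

0.0474

Apply Bayes' rule sequentially, carrying P(species A) forward.
After 'present': P(species A) = 0.15·0.1500 / (0.15·0.1500 + 0.4·0.8500) ≈ 0.0621
After 'absent': P(species A) = 0.85·0.0621 / (0.85·0.0621 + 0.6·0.9379) ≈ 0.0857
After 'present': P(species A) = 0.15·0.0857 / (0.15·0.0857 + 0.4·0.9143) ≈ 0.0340
After 'absent': P(species A) = 0.85·0.0340 / (0.85·0.0340 + 0.6·0.9660) ≈ 0.0474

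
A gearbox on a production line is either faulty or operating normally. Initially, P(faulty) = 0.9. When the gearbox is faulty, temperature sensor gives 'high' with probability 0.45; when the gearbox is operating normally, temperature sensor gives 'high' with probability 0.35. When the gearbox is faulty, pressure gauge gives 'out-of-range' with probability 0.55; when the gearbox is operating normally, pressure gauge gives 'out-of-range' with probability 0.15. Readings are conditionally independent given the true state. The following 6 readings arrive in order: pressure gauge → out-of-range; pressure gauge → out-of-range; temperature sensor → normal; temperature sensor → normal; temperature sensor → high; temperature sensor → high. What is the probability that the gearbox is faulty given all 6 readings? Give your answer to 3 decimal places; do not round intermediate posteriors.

After pressure gauge='out-of-range': P(faulty) = 0.55·0.9000 / (0.55·0.9000 + 0.15·0.1000) ≈ 0.9706
After pressure gauge='out-of-range': P(faulty) = 0.55·0.9706 / (0.55·0.9706 + 0.15·0.0294) ≈ 0.9918
After temperature sensor='normal': P(faulty) = 0.55·0.9918 / (0.55·0.9918 + 0.65·0.0082) ≈ 0.9903
After temperature sensor='normal': P(faulty) = 0.55·0.9903 / (0.55·0.9903 + 0.65·0.0097) ≈ 0.9886
After temperature sensor='high': P(faulty) = 0.45·0.9886 / (0.45·0.9886 + 0.35·0.0114) ≈ 0.9911
After temperature sensor='high': P(faulty) = 0.45·0.9911 / (0.45·0.9911 + 0.35·0.0089) ≈ 0.9931

0.993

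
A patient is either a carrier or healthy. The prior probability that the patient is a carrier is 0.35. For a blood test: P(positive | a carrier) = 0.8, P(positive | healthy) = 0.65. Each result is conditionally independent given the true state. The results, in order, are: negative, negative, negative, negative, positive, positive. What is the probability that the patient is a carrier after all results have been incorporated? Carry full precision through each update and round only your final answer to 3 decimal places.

After 'negative': P(carrier) = 0.2·0.3500 / (0.2·0.3500 + 0.35·0.6500) ≈ 0.2353
After 'negative': P(carrier) = 0.2·0.2353 / (0.2·0.2353 + 0.35·0.7647) ≈ 0.1495
After 'negative': P(carrier) = 0.2·0.1495 / (0.2·0.1495 + 0.35·0.8505) ≈ 0.0913
After 'negative': P(carrier) = 0.2·0.0913 / (0.2·0.0913 + 0.35·0.9087) ≈ 0.0543
After 'positive': P(carrier) = 0.8·0.0543 / (0.8·0.0543 + 0.65·0.9457) ≈ 0.0660
After 'positive': P(carrier) = 0.8·0.0660 / (0.8·0.0660 + 0.65·0.9340) ≈ 0.0800

0.080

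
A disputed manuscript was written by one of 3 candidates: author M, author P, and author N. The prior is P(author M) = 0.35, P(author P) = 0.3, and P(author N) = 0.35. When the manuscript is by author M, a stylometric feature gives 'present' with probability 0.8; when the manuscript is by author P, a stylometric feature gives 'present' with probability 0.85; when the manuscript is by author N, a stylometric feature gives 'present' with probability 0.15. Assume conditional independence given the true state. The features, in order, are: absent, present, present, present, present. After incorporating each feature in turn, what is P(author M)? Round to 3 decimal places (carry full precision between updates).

Apply Bayes' rule sequentially, carrying P(author M) forward.
After 'absent': normaliser = 0.2·0.3500 + 0.15·0.3000 + 0.85·0.3500; P(author M) ≈ 0.1697, P(author P) ≈ 0.1091, P(author N) ≈ 0.7212
After 'present': normaliser = 0.8·0.1697 + 0.85·0.1091 + 0.15·0.7212; P(author M) ≈ 0.4032, P(author P) ≈ 0.2754, P(author N) ≈ 0.3213
After 'present': normaliser = 0.8·0.4032 + 0.85·0.2754 + 0.15·0.3213; P(author M) ≈ 0.5333, P(author P) ≈ 0.3870, P(author N) ≈ 0.0797
After 'present': normaliser = 0.8·0.5333 + 0.85·0.3870 + 0.15·0.0797; P(author M) ≈ 0.5558, P(author P) ≈ 0.4286, P(author N) ≈ 0.0156
After 'present': normaliser = 0.8·0.5558 + 0.85·0.4286 + 0.15·0.0156; P(author M) ≈ 0.5481, P(author P) ≈ 0.4490, P(author N) ≈ 0.0029

0.548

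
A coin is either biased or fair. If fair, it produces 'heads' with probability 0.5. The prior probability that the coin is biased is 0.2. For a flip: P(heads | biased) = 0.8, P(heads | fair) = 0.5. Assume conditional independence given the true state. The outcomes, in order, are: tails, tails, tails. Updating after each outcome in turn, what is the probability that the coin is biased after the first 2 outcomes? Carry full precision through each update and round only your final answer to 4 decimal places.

After 'tails': P(biased) = 0.2·0.2000 / (0.2·0.2000 + 0.5·0.8000) ≈ 0.0909
After 'tails': P(biased) = 0.2·0.0909 / (0.2·0.0909 + 0.5·0.9091) ≈ 0.0385

0.0385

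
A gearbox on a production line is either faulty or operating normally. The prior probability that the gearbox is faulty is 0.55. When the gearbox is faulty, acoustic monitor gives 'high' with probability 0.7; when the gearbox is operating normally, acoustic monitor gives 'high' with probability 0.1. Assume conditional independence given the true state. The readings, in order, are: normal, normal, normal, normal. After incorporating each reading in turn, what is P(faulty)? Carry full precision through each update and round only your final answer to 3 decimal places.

0.015

Apply Bayes' rule sequentially, carrying P(faulty) forward.
After 'normal': P(faulty) = 0.3·0.5500 / (0.3·0.5500 + 0.9·0.4500) ≈ 0.2895
After 'normal': P(faulty) = 0.3·0.2895 / (0.3·0.2895 + 0.9·0.7105) ≈ 0.1196
After 'normal': P(faulty) = 0.3·0.1196 / (0.3·0.1196 + 0.9·0.8804) ≈ 0.0433
After 'normal': P(faulty) = 0.3·0.0433 / (0.3·0.0433 + 0.9·0.9567) ≈ 0.0149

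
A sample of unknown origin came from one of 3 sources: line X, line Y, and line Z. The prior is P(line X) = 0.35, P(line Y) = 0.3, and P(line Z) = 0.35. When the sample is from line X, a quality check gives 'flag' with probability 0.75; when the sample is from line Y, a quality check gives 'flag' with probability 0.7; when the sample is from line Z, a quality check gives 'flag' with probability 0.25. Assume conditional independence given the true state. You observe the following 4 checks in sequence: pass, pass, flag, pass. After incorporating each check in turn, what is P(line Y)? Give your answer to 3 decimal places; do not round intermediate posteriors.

After 'pass': normaliser = 0.25·0.3500 + 0.3·0.3000 + 0.75·0.3500; P(line X) ≈ 0.1989, P(line Y) ≈ 0.2045, P(line Z) ≈ 0.5966
After 'pass': normaliser = 0.25·0.1989 + 0.3·0.2045 + 0.75·0.5966; P(line X) ≈ 0.0890, P(line Y) ≈ 0.1099, P(line Z) ≈ 0.8011
After 'flag': normaliser = 0.75·0.0890 + 0.7·0.1099 + 0.25·0.8011; P(line X) ≈ 0.1941, P(line Y) ≈ 0.2236, P(line Z) ≈ 0.5823
After 'pass': normaliser = 0.25·0.1941 + 0.3·0.2236 + 0.75·0.5823; P(line X) ≈ 0.0879, P(line Y) ≈ 0.1215, P(line Z) ≈ 0.7907

0.121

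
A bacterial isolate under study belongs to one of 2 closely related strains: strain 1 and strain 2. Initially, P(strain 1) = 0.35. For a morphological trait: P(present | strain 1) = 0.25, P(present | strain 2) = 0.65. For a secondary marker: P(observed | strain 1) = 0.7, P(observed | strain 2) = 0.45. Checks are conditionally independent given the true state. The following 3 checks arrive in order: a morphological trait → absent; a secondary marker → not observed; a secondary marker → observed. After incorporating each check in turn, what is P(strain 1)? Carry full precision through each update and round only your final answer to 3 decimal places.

0.495

After a morphological trait='absent': P(strain 1) = 0.75·0.3500 / (0.75·0.3500 + 0.35·0.6500) ≈ 0.5357
After a secondary marker='not observed': P(strain 1) = 0.3·0.5357 / (0.3·0.5357 + 0.55·0.4643) ≈ 0.3863
After a secondary marker='observed': P(strain 1) = 0.7·0.3863 / (0.7·0.3863 + 0.45·0.6137) ≈ 0.4947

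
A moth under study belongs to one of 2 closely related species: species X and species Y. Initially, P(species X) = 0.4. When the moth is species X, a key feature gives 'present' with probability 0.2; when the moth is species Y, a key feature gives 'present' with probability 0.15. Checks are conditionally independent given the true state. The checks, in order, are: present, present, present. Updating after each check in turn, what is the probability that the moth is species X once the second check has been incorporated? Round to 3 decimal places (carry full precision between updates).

After 'present': P(species X) = 0.2·0.4000 / (0.2·0.4000 + 0.15·0.6000) ≈ 0.4706
After 'present': P(species X) = 0.2·0.4706 / (0.2·0.4706 + 0.15·0.5294) ≈ 0.5424

0.542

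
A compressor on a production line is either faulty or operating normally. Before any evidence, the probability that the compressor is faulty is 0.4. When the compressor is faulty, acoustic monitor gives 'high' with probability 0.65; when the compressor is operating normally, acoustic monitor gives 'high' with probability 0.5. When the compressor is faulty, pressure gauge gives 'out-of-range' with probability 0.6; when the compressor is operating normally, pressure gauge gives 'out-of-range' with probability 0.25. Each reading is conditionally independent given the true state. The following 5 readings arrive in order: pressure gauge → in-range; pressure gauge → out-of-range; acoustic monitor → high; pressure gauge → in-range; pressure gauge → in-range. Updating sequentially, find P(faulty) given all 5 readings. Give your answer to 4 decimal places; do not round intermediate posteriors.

After pressure gauge='in-range': P(faulty) = 0.4·0.4000 / (0.4·0.4000 + 0.75·0.6000) ≈ 0.2623
After pressure gauge='out-of-range': P(faulty) = 0.6·0.2623 / (0.6·0.2623 + 0.25·0.7377) ≈ 0.4604
After acoustic monitor='high': P(faulty) = 0.65·0.4604 / (0.65·0.4604 + 0.5·0.5396) ≈ 0.5259
After pressure gauge='in-range': P(faulty) = 0.4·0.5259 / (0.4·0.5259 + 0.75·0.4741) ≈ 0.3717
After pressure gauge='in-range': P(faulty) = 0.4·0.3717 / (0.4·0.3717 + 0.75·0.6283) ≈ 0.2399

0.2399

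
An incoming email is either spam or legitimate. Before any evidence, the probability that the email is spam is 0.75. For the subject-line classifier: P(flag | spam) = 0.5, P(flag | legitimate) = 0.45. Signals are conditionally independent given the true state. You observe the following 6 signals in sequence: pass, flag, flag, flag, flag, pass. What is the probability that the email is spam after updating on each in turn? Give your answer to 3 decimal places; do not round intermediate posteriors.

Apply Bayes' rule sequentially, carrying P(spam) forward.
After 'pass': P(spam) = 0.5·0.7500 / (0.5·0.7500 + 0.55·0.2500) ≈ 0.7317
After 'flag': P(spam) = 0.5·0.7317 / (0.5·0.7317 + 0.45·0.2683) ≈ 0.7519
After 'flag': P(spam) = 0.5·0.7519 / (0.5·0.7519 + 0.45·0.2481) ≈ 0.7710
After 'flag': P(spam) = 0.5·0.7710 / (0.5·0.7710 + 0.45·0.2290) ≈ 0.7891
After 'flag': P(spam) = 0.5·0.7891 / (0.5·0.7891 + 0.45·0.2109) ≈ 0.8061
After 'pass': P(spam) = 0.5·0.8061 / (0.5·0.8061 + 0.55·0.1939) ≈ 0.7907

0.791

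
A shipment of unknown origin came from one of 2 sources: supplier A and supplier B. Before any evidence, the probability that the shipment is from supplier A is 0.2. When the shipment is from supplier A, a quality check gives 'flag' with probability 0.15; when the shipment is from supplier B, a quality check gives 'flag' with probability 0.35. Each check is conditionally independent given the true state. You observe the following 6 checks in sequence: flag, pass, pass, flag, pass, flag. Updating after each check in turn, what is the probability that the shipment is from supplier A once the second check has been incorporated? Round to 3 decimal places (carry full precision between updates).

After 'flag': P(supplier A) = 0.15·0.2000 / (0.15·0.2000 + 0.35·0.8000) ≈ 0.0968
After 'pass': P(supplier A) = 0.85·0.0968 / (0.85·0.0968 + 0.65·0.9032) ≈ 0.1229

0.123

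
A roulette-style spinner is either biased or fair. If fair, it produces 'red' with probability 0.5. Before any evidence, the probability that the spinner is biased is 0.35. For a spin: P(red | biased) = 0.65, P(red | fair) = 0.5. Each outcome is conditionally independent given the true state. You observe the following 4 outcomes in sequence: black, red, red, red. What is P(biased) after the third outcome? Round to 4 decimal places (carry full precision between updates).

0.3891

After 'black': P(biased) = 0.35·0.3500 / (0.35·0.3500 + 0.5·0.6500) ≈ 0.2737
After 'red': P(biased) = 0.65·0.2737 / (0.65·0.2737 + 0.5·0.7263) ≈ 0.3289
After 'red': P(biased) = 0.65·0.3289 / (0.65·0.3289 + 0.5·0.6711) ≈ 0.3891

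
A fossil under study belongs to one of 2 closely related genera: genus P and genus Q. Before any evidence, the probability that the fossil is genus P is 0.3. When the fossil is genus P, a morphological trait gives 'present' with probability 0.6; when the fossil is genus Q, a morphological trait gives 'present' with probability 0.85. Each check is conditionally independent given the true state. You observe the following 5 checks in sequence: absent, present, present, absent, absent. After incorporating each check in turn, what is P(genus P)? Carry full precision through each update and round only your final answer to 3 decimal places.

0.802

After 'absent': P(genus P) = 0.4·0.3000 / (0.4·0.3000 + 0.15·0.7000) ≈ 0.5333
After 'present': P(genus P) = 0.6·0.5333 / (0.6·0.5333 + 0.85·0.4667) ≈ 0.4465
After 'present': P(genus P) = 0.6·0.4465 / (0.6·0.4465 + 0.85·0.5535) ≈ 0.3628
After 'absent': P(genus P) = 0.4·0.3628 / (0.4·0.3628 + 0.15·0.6372) ≈ 0.6029
After 'absent': P(genus P) = 0.4·0.6029 / (0.4·0.6029 + 0.15·0.3971) ≈ 0.8020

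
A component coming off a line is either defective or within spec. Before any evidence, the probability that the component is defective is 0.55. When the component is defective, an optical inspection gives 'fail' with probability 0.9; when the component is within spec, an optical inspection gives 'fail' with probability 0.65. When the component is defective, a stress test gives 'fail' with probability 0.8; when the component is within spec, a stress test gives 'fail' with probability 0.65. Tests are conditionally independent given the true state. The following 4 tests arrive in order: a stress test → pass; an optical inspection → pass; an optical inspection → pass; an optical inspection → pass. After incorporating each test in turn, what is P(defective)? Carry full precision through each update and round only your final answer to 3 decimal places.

0.016

After a stress test='pass': P(defective) = 0.2·0.5500 / (0.2·0.5500 + 0.35·0.4500) ≈ 0.4112
After an optical inspection='pass': P(defective) = 0.1·0.4112 / (0.1·0.4112 + 0.35·0.5888) ≈ 0.1664
After an optical inspection='pass': P(defective) = 0.1·0.1664 / (0.1·0.1664 + 0.35·0.8336) ≈ 0.0539
After an optical inspection='pass': P(defective) = 0.1·0.0539 / (0.1·0.0539 + 0.35·0.9461) ≈ 0.0160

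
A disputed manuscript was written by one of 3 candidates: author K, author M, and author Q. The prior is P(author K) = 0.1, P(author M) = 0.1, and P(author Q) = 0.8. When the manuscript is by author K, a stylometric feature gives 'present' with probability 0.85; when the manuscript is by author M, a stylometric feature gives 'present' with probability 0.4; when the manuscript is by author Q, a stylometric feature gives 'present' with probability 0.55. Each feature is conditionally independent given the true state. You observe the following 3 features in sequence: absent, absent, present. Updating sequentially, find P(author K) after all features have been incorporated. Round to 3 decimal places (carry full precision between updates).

Each posterior becomes the prior for the next update.
After 'absent': normaliser = 0.15·0.1000 + 0.6·0.1000 + 0.45·0.8000; P(author K) ≈ 0.0345, P(author M) ≈ 0.1379, P(author Q) ≈ 0.8276
After 'absent': normaliser = 0.15·0.0345 + 0.6·0.1379 + 0.45·0.8276; P(author K) ≈ 0.0112, P(author M) ≈ 0.1798, P(author Q) ≈ 0.8090
After 'present': normaliser = 0.85·0.0112 + 0.4·0.1798 + 0.55·0.8090; P(author K) ≈ 0.0181, P(author M) ≈ 0.1366, P(author Q) ≈ 0.8453

0.018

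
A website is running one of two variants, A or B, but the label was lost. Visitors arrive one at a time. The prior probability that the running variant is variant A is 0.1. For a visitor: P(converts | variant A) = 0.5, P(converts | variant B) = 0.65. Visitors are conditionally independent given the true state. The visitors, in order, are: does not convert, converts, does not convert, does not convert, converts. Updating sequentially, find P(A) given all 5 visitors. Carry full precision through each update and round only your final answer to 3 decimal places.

After 'does not convert': P(A) = 0.5·0.1000 / (0.5·0.1000 + 0.35·0.9000) ≈ 0.1370
After 'converts': P(A) = 0.5·0.1370 / (0.5·0.1370 + 0.65·0.8630) ≈ 0.1088
After 'does not convert': P(A) = 0.5·0.1088 / (0.5·0.1088 + 0.35·0.8912) ≈ 0.1485
After 'does not convert': P(A) = 0.5·0.1485 / (0.5·0.1485 + 0.35·0.8515) ≈ 0.1995
After 'converts': P(A) = 0.5·0.1995 / (0.5·0.1995 + 0.65·0.8005) ≈ 0.1608

0.161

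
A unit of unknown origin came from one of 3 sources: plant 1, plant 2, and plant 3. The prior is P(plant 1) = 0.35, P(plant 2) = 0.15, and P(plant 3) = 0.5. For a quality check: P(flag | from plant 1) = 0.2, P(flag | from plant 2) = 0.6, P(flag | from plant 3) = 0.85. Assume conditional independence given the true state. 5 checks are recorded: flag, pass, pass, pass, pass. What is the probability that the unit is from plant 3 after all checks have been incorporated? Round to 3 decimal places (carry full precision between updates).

0.007

After 'flag': normaliser = 0.2·0.3500 + 0.6·0.1500 + 0.85·0.5000; P(plant 1) ≈ 0.1197, P(plant 2) ≈ 0.1538, P(plant 3) ≈ 0.7265
After 'pass': normaliser = 0.8·0.1197 + 0.4·0.1538 + 0.15·0.7265; P(plant 1) ≈ 0.3596, P(plant 2) ≈ 0.2311, P(plant 3) ≈ 0.4093
After 'pass': normaliser = 0.8·0.3596 + 0.4·0.2311 + 0.15·0.4093; P(plant 1) ≈ 0.6515, P(plant 2) ≈ 0.2094, P(plant 3) ≈ 0.1391
After 'pass': normaliser = 0.8·0.6515 + 0.4·0.2094 + 0.15·0.1391; P(plant 1) ≈ 0.8328, P(plant 2) ≈ 0.1338, P(plant 3) ≈ 0.0333
After 'pass': normaliser = 0.8·0.8328 + 0.4·0.1338 + 0.15·0.0333; P(plant 1) ≈ 0.9192, P(plant 2) ≈ 0.0739, P(plant 3) ≈ 0.0069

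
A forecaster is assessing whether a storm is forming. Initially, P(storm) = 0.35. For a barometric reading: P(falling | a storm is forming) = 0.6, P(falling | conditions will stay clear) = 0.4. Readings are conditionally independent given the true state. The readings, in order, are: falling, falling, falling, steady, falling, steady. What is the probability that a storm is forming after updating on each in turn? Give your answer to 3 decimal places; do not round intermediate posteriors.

0.548

After 'falling': P(storm) = 0.6·0.3500 / (0.6·0.3500 + 0.4·0.6500) ≈ 0.4468
After 'falling': P(storm) = 0.6·0.4468 / (0.6·0.4468 + 0.4·0.5532) ≈ 0.5478
After 'falling': P(storm) = 0.6·0.5478 / (0.6·0.5478 + 0.4·0.4522) ≈ 0.6451
After 'steady': P(storm) = 0.4·0.6451 / (0.4·0.6451 + 0.6·0.3549) ≈ 0.5478
After 'falling': P(storm) = 0.6·0.5478 / (0.6·0.5478 + 0.4·0.4522) ≈ 0.6451
After 'steady': P(storm) = 0.4·0.6451 / (0.4·0.6451 + 0.6·0.3549) ≈ 0.5478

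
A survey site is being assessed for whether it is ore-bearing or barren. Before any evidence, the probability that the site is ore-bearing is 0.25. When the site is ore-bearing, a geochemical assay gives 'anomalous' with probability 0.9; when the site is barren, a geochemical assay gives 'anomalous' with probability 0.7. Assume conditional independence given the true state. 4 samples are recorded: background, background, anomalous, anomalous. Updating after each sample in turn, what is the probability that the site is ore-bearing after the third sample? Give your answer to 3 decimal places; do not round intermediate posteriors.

0.045

After 'background': P(ore) = 0.1·0.2500 / (0.1·0.2500 + 0.3·0.7500) ≈ 0.1000
After 'background': P(ore) = 0.1·0.1000 / (0.1·0.1000 + 0.3·0.9000) ≈ 0.0357
After 'anomalous': P(ore) = 0.9·0.0357 / (0.9·0.0357 + 0.7·0.9643) ≈ 0.0455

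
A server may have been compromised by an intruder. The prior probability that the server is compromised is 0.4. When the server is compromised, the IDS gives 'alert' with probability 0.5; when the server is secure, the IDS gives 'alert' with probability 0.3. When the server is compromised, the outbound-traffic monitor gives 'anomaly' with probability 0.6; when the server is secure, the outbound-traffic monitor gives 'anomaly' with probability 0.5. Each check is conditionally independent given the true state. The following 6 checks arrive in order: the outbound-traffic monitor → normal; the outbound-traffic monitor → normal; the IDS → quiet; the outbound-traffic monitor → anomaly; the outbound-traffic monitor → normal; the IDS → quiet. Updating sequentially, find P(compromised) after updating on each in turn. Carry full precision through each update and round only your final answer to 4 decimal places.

0.1729

After the outbound-traffic monitor='normal': P(compromised) = 0.4·0.4000 / (0.4·0.4000 + 0.5·0.6000) ≈ 0.3478
After the outbound-traffic monitor='normal': P(compromised) = 0.4·0.3478 / (0.4·0.3478 + 0.5·0.6522) ≈ 0.2991
After the IDS='quiet': P(compromised) = 0.5·0.2991 / (0.5·0.2991 + 0.7·0.7009) ≈ 0.2336
After the outbound-traffic monitor='anomaly': P(compromised) = 0.6·0.2336 / (0.6·0.2336 + 0.5·0.7664) ≈ 0.2678
After the outbound-traffic monitor='normal': P(compromised) = 0.4·0.2678 / (0.4·0.2678 + 0.5·0.7322) ≈ 0.2263
After the IDS='quiet': P(compromised) = 0.5·0.2263 / (0.5·0.2263 + 0.7·0.7737) ≈ 0.1729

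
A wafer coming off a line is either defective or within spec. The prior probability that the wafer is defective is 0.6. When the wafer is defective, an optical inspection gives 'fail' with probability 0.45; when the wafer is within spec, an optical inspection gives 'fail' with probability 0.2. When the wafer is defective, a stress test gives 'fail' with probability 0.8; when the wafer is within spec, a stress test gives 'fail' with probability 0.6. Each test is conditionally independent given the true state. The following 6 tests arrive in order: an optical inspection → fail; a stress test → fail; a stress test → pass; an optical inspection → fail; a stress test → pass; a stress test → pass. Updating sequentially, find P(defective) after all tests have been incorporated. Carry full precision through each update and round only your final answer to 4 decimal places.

0.5586

After an optical inspection='fail': P(defective) = 0.45·0.6000 / (0.45·0.6000 + 0.2·0.4000) ≈ 0.7714
After a stress test='fail': P(defective) = 0.8·0.7714 / (0.8·0.7714 + 0.6·0.2286) ≈ 0.8182
After a stress test='pass': P(defective) = 0.2·0.8182 / (0.2·0.8182 + 0.4·0.1818) ≈ 0.6923
After an optical inspection='fail': P(defective) = 0.45·0.6923 / (0.45·0.6923 + 0.2·0.3077) ≈ 0.8351
After a stress test='pass': P(defective) = 0.2·0.8351 / (0.2·0.8351 + 0.4·0.1649) ≈ 0.7168
After a stress test='pass': P(defective) = 0.2·0.7168 / (0.2·0.7168 + 0.4·0.2832) ≈ 0.5586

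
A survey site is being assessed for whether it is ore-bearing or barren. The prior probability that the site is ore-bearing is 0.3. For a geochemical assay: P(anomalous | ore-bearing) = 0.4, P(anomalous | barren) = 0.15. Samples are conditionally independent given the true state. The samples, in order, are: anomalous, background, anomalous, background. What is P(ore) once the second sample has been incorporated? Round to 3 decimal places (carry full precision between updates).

0.447

Each posterior becomes the prior for the next update.
After 'anomalous': P(ore) = 0.4·0.3000 / (0.4·0.3000 + 0.15·0.7000) ≈ 0.5333
After 'background': P(ore) = 0.6·0.5333 / (0.6·0.5333 + 0.85·0.4667) ≈ 0.4465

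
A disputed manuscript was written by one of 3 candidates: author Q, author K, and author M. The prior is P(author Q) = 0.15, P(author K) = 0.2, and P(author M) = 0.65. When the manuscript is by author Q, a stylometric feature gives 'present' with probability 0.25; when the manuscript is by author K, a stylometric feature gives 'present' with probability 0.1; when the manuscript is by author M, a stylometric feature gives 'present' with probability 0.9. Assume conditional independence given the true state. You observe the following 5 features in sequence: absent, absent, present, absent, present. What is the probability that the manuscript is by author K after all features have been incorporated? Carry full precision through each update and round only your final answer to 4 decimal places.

0.2455

Apply Bayes' rule sequentially, carrying P(author K) forward.
After 'absent': normaliser = 0.75·0.1500 + 0.9·0.2000 + 0.1·0.6500; P(author Q) ≈ 0.3147, P(author K) ≈ 0.5035, P(author M) ≈ 0.1818
After 'absent': normaliser = 0.75·0.3147 + 0.9·0.5035 + 0.1·0.1818; P(author Q) ≈ 0.3337, P(author K) ≈ 0.6406, P(author M) ≈ 0.0257
After 'present': normaliser = 0.25·0.3337 + 0.1·0.6406 + 0.9·0.0257; P(author Q) ≈ 0.4889, P(author K) ≈ 0.3755, P(author M) ≈ 0.1356
After 'absent': normaliser = 0.75·0.4889 + 0.9·0.3755 + 0.1·0.1356; P(author Q) ≈ 0.5106, P(author K) ≈ 0.4705, P(author M) ≈ 0.0189
After 'present': normaliser = 0.25·0.5106 + 0.1·0.4705 + 0.9·0.0189; P(author Q) ≈ 0.6659, P(author K) ≈ 0.2455, P(author M) ≈ 0.0886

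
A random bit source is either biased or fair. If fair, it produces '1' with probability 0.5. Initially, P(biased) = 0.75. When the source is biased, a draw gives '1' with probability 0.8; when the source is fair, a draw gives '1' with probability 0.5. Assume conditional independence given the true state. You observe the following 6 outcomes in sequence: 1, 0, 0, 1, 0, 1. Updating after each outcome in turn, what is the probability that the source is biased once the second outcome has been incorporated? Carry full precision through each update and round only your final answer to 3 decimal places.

After '1': P(biased) = 0.8·0.7500 / (0.8·0.7500 + 0.5·0.2500) ≈ 0.8276
After '0': P(biased) = 0.2·0.8276 / (0.2·0.8276 + 0.5·0.1724) ≈ 0.6575

0.658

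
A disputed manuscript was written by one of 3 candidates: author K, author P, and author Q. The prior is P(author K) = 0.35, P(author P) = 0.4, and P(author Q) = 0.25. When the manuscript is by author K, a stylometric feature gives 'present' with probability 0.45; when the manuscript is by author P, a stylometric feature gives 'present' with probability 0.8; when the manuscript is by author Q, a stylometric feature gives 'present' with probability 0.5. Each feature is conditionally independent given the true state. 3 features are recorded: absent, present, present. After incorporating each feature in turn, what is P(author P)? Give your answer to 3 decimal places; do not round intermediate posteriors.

Apply Bayes' rule sequentially, carrying P(author P) forward.
After 'absent': normaliser = 0.55·0.3500 + 0.2·0.4000 + 0.5·0.2500; P(author K) ≈ 0.4843, P(author P) ≈ 0.2013, P(author Q) ≈ 0.3145
After 'present': normaliser = 0.45·0.4843 + 0.8·0.2013 + 0.5·0.3145; P(author K) ≈ 0.4065, P(author P) ≈ 0.3003, P(author Q) ≈ 0.2933
After 'present': normaliser = 0.45·0.4065 + 0.8·0.3003 + 0.5·0.2933; P(author K) ≈ 0.3210, P(author P) ≈ 0.4216, P(author Q) ≈ 0.2573

0.422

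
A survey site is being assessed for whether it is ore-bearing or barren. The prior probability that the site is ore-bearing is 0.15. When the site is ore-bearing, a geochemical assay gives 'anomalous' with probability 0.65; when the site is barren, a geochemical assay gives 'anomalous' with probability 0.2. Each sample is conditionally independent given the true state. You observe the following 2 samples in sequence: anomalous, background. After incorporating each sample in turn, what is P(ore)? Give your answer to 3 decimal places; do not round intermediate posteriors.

0.201

After 'anomalous': P(ore) = 0.65·0.1500 / (0.65·0.1500 + 0.2·0.8500) ≈ 0.3645
After 'background': P(ore) = 0.35·0.3645 / (0.35·0.3645 + 0.8·0.6355) ≈ 0.2006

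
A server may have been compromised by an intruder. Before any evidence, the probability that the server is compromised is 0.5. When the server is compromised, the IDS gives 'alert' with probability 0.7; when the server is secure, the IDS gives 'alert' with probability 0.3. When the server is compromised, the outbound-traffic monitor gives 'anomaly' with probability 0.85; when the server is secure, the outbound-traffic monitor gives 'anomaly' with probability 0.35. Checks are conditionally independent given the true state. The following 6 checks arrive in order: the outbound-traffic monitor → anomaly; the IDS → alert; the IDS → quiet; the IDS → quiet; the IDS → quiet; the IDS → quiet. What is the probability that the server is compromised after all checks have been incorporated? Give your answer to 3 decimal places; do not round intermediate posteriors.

Apply Bayes' rule sequentially, carrying P(compromised) forward.
After the outbound-traffic monitor='anomaly': P(compromised) = 0.85·0.5000 / (0.85·0.5000 + 0.35·0.5000) ≈ 0.7083
After the IDS='alert': P(compromised) = 0.7·0.7083 / (0.7·0.7083 + 0.3·0.2917) ≈ 0.8500
After the IDS='quiet': P(compromised) = 0.3·0.8500 / (0.3·0.8500 + 0.7·0.1500) ≈ 0.7083
After the IDS='quiet': P(compromised) = 0.3·0.7083 / (0.3·0.7083 + 0.7·0.2917) ≈ 0.5100
After the IDS='quiet': P(compromised) = 0.3·0.5100 / (0.3·0.5100 + 0.7·0.4900) ≈ 0.3085
After the IDS='quiet': P(compromised) = 0.3·0.3085 / (0.3·0.3085 + 0.7·0.6915) ≈ 0.1605

0.160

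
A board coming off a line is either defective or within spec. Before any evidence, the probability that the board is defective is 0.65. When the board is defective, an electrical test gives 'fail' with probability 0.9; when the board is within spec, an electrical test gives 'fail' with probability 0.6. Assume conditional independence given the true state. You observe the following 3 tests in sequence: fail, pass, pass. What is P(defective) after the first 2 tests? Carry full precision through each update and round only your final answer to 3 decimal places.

0.411

After 'fail': P(defective) = 0.9·0.6500 / (0.9·0.6500 + 0.6·0.3500) ≈ 0.7358
After 'pass': P(defective) = 0.1·0.7358 / (0.1·0.7358 + 0.4·0.2642) ≈ 0.4105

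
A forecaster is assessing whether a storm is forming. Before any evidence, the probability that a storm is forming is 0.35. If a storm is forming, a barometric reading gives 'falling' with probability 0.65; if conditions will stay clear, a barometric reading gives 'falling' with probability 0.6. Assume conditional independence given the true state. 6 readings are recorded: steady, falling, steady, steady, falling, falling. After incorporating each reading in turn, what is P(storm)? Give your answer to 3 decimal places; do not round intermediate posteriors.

0.314

After 'steady': P(storm) = 0.35·0.3500 / (0.35·0.3500 + 0.4·0.6500) ≈ 0.3203
After 'falling': P(storm) = 0.65·0.3203 / (0.65·0.3203 + 0.6·0.6797) ≈ 0.3379
After 'steady': P(storm) = 0.35·0.3379 / (0.35·0.3379 + 0.4·0.6621) ≈ 0.3087
After 'steady': P(storm) = 0.35·0.3087 / (0.35·0.3087 + 0.4·0.6913) ≈ 0.2810
After 'falling': P(storm) = 0.65·0.2810 / (0.65·0.2810 + 0.6·0.7190) ≈ 0.2974
After 'falling': P(storm) = 0.65·0.2974 / (0.65·0.2974 + 0.6·0.7026) ≈ 0.3144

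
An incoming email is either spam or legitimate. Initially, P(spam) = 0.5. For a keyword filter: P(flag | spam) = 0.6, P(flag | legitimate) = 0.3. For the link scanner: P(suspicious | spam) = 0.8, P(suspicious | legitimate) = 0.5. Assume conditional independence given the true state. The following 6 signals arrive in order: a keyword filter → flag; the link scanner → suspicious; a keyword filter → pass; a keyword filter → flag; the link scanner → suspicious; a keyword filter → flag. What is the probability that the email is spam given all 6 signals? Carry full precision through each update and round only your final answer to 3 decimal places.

After a keyword filter='flag': P(spam) = 0.6·0.5000 / (0.6·0.5000 + 0.3·0.5000) ≈ 0.6667
After the link scanner='suspicious': P(spam) = 0.8·0.6667 / (0.8·0.6667 + 0.5·0.3333) ≈ 0.7619
After a keyword filter='pass': P(spam) = 0.4·0.7619 / (0.4·0.7619 + 0.7·0.2381) ≈ 0.6465
After a keyword filter='flag': P(spam) = 0.6·0.6465 / (0.6·0.6465 + 0.3·0.3535) ≈ 0.7853
After the link scanner='suspicious': P(spam) = 0.8·0.7853 / (0.8·0.7853 + 0.5·0.2147) ≈ 0.8540
After a keyword filter='flag': P(spam) = 0.6·0.8540 / (0.6·0.8540 + 0.3·0.1460) ≈ 0.9213

0.921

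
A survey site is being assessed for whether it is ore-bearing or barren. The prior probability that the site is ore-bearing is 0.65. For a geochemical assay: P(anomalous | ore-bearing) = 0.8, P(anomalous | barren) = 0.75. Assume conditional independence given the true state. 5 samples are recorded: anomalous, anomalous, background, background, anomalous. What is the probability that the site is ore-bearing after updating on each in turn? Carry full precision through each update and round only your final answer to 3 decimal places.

0.591

Apply Bayes' rule sequentially, carrying P(ore) forward.
After 'anomalous': P(ore) = 0.8·0.6500 / (0.8·0.6500 + 0.75·0.3500) ≈ 0.6645
After 'anomalous': P(ore) = 0.8·0.6645 / (0.8·0.6645 + 0.75·0.3355) ≈ 0.6788
After 'background': P(ore) = 0.2·0.6788 / (0.2·0.6788 + 0.25·0.3212) ≈ 0.6283
After 'background': P(ore) = 0.2·0.6283 / (0.2·0.6283 + 0.25·0.3717) ≈ 0.5749
After 'anomalous': P(ore) = 0.8·0.5749 / (0.8·0.5749 + 0.75·0.4251) ≈ 0.5906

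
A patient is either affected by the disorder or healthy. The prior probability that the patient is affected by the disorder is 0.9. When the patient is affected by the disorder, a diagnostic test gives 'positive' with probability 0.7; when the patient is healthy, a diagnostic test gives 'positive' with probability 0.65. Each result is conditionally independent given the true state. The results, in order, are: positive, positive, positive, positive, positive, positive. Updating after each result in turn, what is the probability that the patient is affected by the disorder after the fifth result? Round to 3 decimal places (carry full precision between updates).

0.929

Each posterior becomes the prior for the next update.
After 'positive': P(affected) = 0.7·0.9000 / (0.7·0.9000 + 0.65·0.1000) ≈ 0.9065
After 'positive': P(affected) = 0.7·0.9065 / (0.7·0.9065 + 0.65·0.0935) ≈ 0.9126
After 'positive': P(affected) = 0.7·0.9126 / (0.7·0.9126 + 0.65·0.0874) ≈ 0.9183
After 'positive': P(affected) = 0.7·0.9183 / (0.7·0.9183 + 0.65·0.0817) ≈ 0.9237
After 'positive': P(affected) = 0.7·0.9237 / (0.7·0.9237 + 0.65·0.0763) ≈ 0.9288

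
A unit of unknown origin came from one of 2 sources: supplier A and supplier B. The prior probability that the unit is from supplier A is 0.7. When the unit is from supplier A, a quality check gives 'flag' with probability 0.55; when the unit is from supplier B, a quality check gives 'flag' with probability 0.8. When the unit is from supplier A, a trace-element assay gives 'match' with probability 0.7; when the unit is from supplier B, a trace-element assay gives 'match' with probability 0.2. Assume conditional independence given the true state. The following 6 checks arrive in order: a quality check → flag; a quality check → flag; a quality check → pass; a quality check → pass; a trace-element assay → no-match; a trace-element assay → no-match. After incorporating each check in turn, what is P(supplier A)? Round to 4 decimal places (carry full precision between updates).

0.4398

Apply Bayes' rule sequentially, carrying P(supplier A) forward.
After a quality check='flag': P(supplier A) = 0.55·0.7000 / (0.55·0.7000 + 0.8·0.3000) ≈ 0.6160
After a quality check='flag': P(supplier A) = 0.55·0.6160 / (0.55·0.6160 + 0.8·0.3840) ≈ 0.5245
After a quality check='pass': P(supplier A) = 0.45·0.5245 / (0.45·0.5245 + 0.2·0.4755) ≈ 0.7128
After a quality check='pass': P(supplier A) = 0.45·0.7128 / (0.45·0.7128 + 0.2·0.2872) ≈ 0.8481
After a trace-element assay='no-match': P(supplier A) = 0.3·0.8481 / (0.3·0.8481 + 0.8·0.1519) ≈ 0.6768
After a trace-element assay='no-match': P(supplier A) = 0.3·0.6768 / (0.3·0.6768 + 0.8·0.3232) ≈ 0.4398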